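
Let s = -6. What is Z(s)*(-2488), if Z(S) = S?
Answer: 14928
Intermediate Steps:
Z(s)*(-2488) = -6*(-2488) = 14928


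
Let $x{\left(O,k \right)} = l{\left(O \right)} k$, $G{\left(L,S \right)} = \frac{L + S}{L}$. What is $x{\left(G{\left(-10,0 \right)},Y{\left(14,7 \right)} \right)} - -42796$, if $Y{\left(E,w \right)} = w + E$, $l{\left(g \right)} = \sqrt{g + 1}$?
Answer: $42796 + 21 \sqrt{2} \approx 42826.0$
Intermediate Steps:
$l{\left(g \right)} = \sqrt{1 + g}$
$G{\left(L,S \right)} = \frac{L + S}{L}$
$Y{\left(E,w \right)} = E + w$
$x{\left(O,k \right)} = k \sqrt{1 + O}$ ($x{\left(O,k \right)} = \sqrt{1 + O} k = k \sqrt{1 + O}$)
$x{\left(G{\left(-10,0 \right)},Y{\left(14,7 \right)} \right)} - -42796 = \left(14 + 7\right) \sqrt{1 + \frac{-10 + 0}{-10}} - -42796 = 21 \sqrt{1 - -1} + 42796 = 21 \sqrt{1 + 1} + 42796 = 21 \sqrt{2} + 42796 = 42796 + 21 \sqrt{2}$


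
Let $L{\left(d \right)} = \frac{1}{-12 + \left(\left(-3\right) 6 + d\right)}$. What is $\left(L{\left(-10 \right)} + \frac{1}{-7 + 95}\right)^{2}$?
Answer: $\frac{9}{48400} \approx 0.00018595$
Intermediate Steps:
$L{\left(d \right)} = \frac{1}{-30 + d}$ ($L{\left(d \right)} = \frac{1}{-12 + \left(-18 + d\right)} = \frac{1}{-30 + d}$)
$\left(L{\left(-10 \right)} + \frac{1}{-7 + 95}\right)^{2} = \left(\frac{1}{-30 - 10} + \frac{1}{-7 + 95}\right)^{2} = \left(\frac{1}{-40} + \frac{1}{88}\right)^{2} = \left(- \frac{1}{40} + \frac{1}{88}\right)^{2} = \left(- \frac{3}{220}\right)^{2} = \frac{9}{48400}$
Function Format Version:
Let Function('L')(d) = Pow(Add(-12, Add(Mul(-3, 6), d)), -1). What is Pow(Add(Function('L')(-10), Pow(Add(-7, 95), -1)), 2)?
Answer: Rational(9, 48400) ≈ 0.00018595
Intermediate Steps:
Function('L')(d) = Pow(Add(-30, d), -1) (Function('L')(d) = Pow(Add(-12, Add(-18, d)), -1) = Pow(Add(-30, d), -1))
Pow(Add(Function('L')(-10), Pow(Add(-7, 95), -1)), 2) = Pow(Add(Pow(Add(-30, -10), -1), Pow(Add(-7, 95), -1)), 2) = Pow(Add(Pow(-40, -1), Pow(88, -1)), 2) = Pow(Add(Rational(-1, 40), Rational(1, 88)), 2) = Pow(Rational(-3, 220), 2) = Rational(9, 48400)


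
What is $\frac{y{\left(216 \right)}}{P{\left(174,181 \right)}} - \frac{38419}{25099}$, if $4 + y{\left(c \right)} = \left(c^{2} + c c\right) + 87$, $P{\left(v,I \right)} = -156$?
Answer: $- \frac{2350114469}{3915444} \approx -600.22$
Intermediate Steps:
$y{\left(c \right)} = 83 + 2 c^{2}$ ($y{\left(c \right)} = -4 + \left(\left(c^{2} + c c\right) + 87\right) = -4 + \left(\left(c^{2} + c^{2}\right) + 87\right) = -4 + \left(2 c^{2} + 87\right) = -4 + \left(87 + 2 c^{2}\right) = 83 + 2 c^{2}$)
$\frac{y{\left(216 \right)}}{P{\left(174,181 \right)}} - \frac{38419}{25099} = \frac{83 + 2 \cdot 216^{2}}{-156} - \frac{38419}{25099} = \left(83 + 2 \cdot 46656\right) \left(- \frac{1}{156}\right) - \frac{38419}{25099} = \left(83 + 93312\right) \left(- \frac{1}{156}\right) - \frac{38419}{25099} = 93395 \left(- \frac{1}{156}\right) - \frac{38419}{25099} = - \frac{93395}{156} - \frac{38419}{25099} = - \frac{2350114469}{3915444}$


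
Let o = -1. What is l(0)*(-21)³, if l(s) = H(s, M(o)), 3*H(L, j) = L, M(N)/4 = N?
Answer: 0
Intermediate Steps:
M(N) = 4*N
H(L, j) = L/3
l(s) = s/3
l(0)*(-21)³ = ((⅓)*0)*(-21)³ = 0*(-9261) = 0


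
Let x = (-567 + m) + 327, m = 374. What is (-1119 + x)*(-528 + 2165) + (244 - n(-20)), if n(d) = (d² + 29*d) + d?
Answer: -1612001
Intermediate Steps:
x = 134 (x = (-567 + 374) + 327 = -193 + 327 = 134)
n(d) = d² + 30*d
(-1119 + x)*(-528 + 2165) + (244 - n(-20)) = (-1119 + 134)*(-528 + 2165) + (244 - (-20)*(30 - 20)) = -985*1637 + (244 - (-20)*10) = -1612445 + (244 - 1*(-200)) = -1612445 + (244 + 200) = -1612445 + 444 = -1612001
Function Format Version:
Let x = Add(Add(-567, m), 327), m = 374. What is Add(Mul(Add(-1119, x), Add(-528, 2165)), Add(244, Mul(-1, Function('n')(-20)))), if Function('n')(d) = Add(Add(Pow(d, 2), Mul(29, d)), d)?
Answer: -1612001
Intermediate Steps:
x = 134 (x = Add(Add(-567, 374), 327) = Add(-193, 327) = 134)
Function('n')(d) = Add(Pow(d, 2), Mul(30, d))
Add(Mul(Add(-1119, x), Add(-528, 2165)), Add(244, Mul(-1, Function('n')(-20)))) = Add(Mul(Add(-1119, 134), Add(-528, 2165)), Add(244, Mul(-1, Mul(-20, Add(30, -20))))) = Add(Mul(-985, 1637), Add(244, Mul(-1, Mul(-20, 10)))) = Add(-1612445, Add(244, Mul(-1, -200))) = Add(-1612445, Add(244, 200)) = Add(-1612445, 444) = -1612001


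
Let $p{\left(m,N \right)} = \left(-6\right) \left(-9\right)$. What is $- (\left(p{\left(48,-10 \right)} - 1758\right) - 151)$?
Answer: $1855$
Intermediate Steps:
$p{\left(m,N \right)} = 54$
$- (\left(p{\left(48,-10 \right)} - 1758\right) - 151) = - (\left(54 - 1758\right) - 151) = - (-1704 - 151) = \left(-1\right) \left(-1855\right) = 1855$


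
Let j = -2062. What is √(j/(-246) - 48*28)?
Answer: I*√20206563/123 ≈ 36.546*I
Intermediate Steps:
√(j/(-246) - 48*28) = √(-2062/(-246) - 48*28) = √(-2062*(-1/246) - 1344) = √(1031/123 - 1344) = √(-164281/123) = I*√20206563/123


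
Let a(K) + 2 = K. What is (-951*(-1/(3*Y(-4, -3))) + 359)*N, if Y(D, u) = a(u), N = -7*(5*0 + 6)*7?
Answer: -434532/5 ≈ -86906.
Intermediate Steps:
a(K) = -2 + K
N = -294 (N = -7*(0 + 6)*7 = -7*6*7 = -42*7 = -294)
Y(D, u) = -2 + u
(-951*(-1/(3*Y(-4, -3))) + 359)*N = (-951*(-1/(3*(-2 - 3))) + 359)*(-294) = (-951/((-3*(-5))) + 359)*(-294) = (-951/15 + 359)*(-294) = (-951*1/15 + 359)*(-294) = (-317/5 + 359)*(-294) = (1478/5)*(-294) = -434532/5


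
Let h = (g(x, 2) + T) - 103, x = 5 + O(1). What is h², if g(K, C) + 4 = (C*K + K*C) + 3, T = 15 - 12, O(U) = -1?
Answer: 7225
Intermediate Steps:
x = 4 (x = 5 - 1 = 4)
T = 3
g(K, C) = -1 + 2*C*K (g(K, C) = -4 + ((C*K + K*C) + 3) = -4 + ((C*K + C*K) + 3) = -4 + (2*C*K + 3) = -4 + (3 + 2*C*K) = -1 + 2*C*K)
h = -85 (h = ((-1 + 2*2*4) + 3) - 103 = ((-1 + 16) + 3) - 103 = (15 + 3) - 103 = 18 - 103 = -85)
h² = (-85)² = 7225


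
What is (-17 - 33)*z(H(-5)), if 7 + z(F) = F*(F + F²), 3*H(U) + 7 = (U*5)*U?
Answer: -84230750/27 ≈ -3.1197e+6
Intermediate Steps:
H(U) = -7/3 + 5*U²/3 (H(U) = -7/3 + ((U*5)*U)/3 = -7/3 + ((5*U)*U)/3 = -7/3 + (5*U²)/3 = -7/3 + 5*U²/3)
z(F) = -7 + F*(F + F²)
(-17 - 33)*z(H(-5)) = (-17 - 33)*(-7 + (-7/3 + (5/3)*(-5)²)² + (-7/3 + (5/3)*(-5)²)³) = -50*(-7 + (-7/3 + (5/3)*25)² + (-7/3 + (5/3)*25)³) = -50*(-7 + (-7/3 + 125/3)² + (-7/3 + 125/3)³) = -50*(-7 + (118/3)² + (118/3)³) = -50*(-7 + 13924/9 + 1643032/27) = -50*1684615/27 = -84230750/27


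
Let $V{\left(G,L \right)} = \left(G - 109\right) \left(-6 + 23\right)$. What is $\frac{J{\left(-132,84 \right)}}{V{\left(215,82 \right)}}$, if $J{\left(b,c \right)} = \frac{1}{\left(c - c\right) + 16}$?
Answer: $\frac{1}{28832} \approx 3.4684 \cdot 10^{-5}$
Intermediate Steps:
$J{\left(b,c \right)} = \frac{1}{16}$ ($J{\left(b,c \right)} = \frac{1}{0 + 16} = \frac{1}{16}$)
$V{\left(G,L \right)} = -1853 + 17 G$ ($V{\left(G,L \right)} = \left(-109 + G\right) 17 = -1853 + 17 G$)
$\frac{J{\left(-132,84 \right)}}{V{\left(215,82 \right)}} = \frac{1}{16 \left(-1853 + 17 \cdot 215\right)} = \frac{1}{16 \left(-1853 + 3655\right)} = \frac{1}{16 \cdot 1802} = \frac{1}{16} \cdot \frac{1}{1802} = \frac{1}{28832}$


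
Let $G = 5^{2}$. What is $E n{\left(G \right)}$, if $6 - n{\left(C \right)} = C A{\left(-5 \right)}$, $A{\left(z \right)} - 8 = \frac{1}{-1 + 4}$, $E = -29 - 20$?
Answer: $\frac{29743}{3} \approx 9914.3$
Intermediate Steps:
$E = -49$
$A{\left(z \right)} = \frac{25}{3}$ ($A{\left(z \right)} = 8 + \frac{1}{-1 + 4} = 8 + \frac{1}{3} = \frac{25}{3}$)
$G = 25$
$n{\left(C \right)} = 6 - \frac{25 C}{3}$ ($n{\left(C \right)} = 6 - C \frac{25}{3} = 6 - \frac{25 C}{3}$)
$E n{\left(G \right)} = - 49 \left(6 - \frac{625}{3}\right) = \left(-49\right) \left(- \frac{607}{3}\right) = \frac{29743}{3}$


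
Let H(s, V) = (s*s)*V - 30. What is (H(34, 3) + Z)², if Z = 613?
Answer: 16410601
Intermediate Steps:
H(s, V) = -30 + V*s² (H(s, V) = s²*V - 30 = V*s² - 30 = -30 + V*s²)
(H(34, 3) + Z)² = ((-30 + 3*34²) + 613)² = ((-30 + 3*1156) + 613)² = ((-30 + 3468) + 613)² = (3438 + 613)² = 4051² = 16410601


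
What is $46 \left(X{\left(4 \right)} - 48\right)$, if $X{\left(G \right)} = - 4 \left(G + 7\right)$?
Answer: $-4232$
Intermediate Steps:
$X{\left(G \right)} = -28 - 4 G$ ($X{\left(G \right)} = - 4 \left(7 + G\right) = -28 - 4 G$)
$46 \left(X{\left(4 \right)} - 48\right) = 46 \left(\left(-28 - 16\right) - 48\right) = 46 \left(-44 - 48\right) = 46 \left(-92\right) = -4232$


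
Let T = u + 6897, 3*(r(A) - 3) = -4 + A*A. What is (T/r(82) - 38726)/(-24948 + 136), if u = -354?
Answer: 86855875/55653316 ≈ 1.5607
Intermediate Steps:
r(A) = 5/3 + A**2/3 (r(A) = 3 + (-4 + A*A)/3 = 3 + (-4 + A**2)/3 = 3 + (-4/3 + A**2/3) = 5/3 + A**2/3)
T = 6543 (T = -354 + 6897 = 6543)
(T/r(82) - 38726)/(-24948 + 136) = (6543/(5/3 + (1/3)*82**2) - 38726)/(-24948 + 136) = (6543/(5/3 + (1/3)*6724) - 38726)/(-24812) = (6543/(5/3 + 6724/3) - 38726)*(-1/24812) = (6543/2243 - 38726)*(-1/24812) = -86855875/2243*(-1/24812) = 86855875/55653316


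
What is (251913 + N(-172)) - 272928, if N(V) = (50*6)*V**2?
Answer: 8854185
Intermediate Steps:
N(V) = 300*V**2
(251913 + N(-172)) - 272928 = (251913 + 300*(-172)**2) - 272928 = (251913 + 300*29584) - 272928 = (251913 + 8875200) - 272928 = 9127113 - 272928 = 8854185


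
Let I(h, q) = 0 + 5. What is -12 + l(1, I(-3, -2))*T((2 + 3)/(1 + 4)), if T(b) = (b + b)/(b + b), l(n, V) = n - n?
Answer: -12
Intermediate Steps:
I(h, q) = 5
l(n, V) = 0
T(b) = 1 (T(b) = (2*b)/((2*b)) = (2*b)*(1/(2*b)) = 1)
-12 + l(1, I(-3, -2))*T((2 + 3)/(1 + 4)) = -12 + 0*1 = -12 + 0 = -12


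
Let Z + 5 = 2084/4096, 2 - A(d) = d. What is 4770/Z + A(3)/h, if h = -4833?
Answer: -2622965249/2469663 ≈ -1062.1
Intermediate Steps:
A(d) = 2 - d
Z = -4599/1024 (Z = -5 + 2084/4096 = -5 + 2084*(1/4096) = -5 + 521/1024 = -4599/1024 ≈ -4.4912)
4770/Z + A(3)/h = 4770/(-4599/1024) + (2 - 1*3)/(-4833) = 4770*(-1024/4599) + (2 - 3)*(-1/4833) = -542720/511 - 1*(-1/4833) = -542720/511 + 1/4833 = -2622965249/2469663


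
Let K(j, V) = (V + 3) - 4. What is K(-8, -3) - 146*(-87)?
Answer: 12698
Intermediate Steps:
K(j, V) = -1 + V (K(j, V) = (3 + V) - 4 = -1 + V)
K(-8, -3) - 146*(-87) = (-1 - 3) - 146*(-87) = -4 + 12702 = 12698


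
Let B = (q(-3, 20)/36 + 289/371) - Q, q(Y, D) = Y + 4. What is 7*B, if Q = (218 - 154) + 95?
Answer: -2112829/1908 ≈ -1107.4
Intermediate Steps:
q(Y, D) = 4 + Y
Q = 159 (Q = 64 + 95 = 159)
B = -2112829/13356 (B = ((4 - 3)/36 + 289/371) - 1*159 = (1*(1/36) + 289*(1/371)) - 159 = (1/36 + 289/371) - 159 = 10775/13356 - 159 = -2112829/13356 ≈ -158.19)
7*B = 7*(-2112829/13356) = -2112829/1908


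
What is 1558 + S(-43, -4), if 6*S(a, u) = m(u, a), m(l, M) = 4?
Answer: 4676/3 ≈ 1558.7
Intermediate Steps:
S(a, u) = 2/3 (S(a, u) = (1/6)*4 = 2/3)
1558 + S(-43, -4) = 1558 + 2/3 = 4676/3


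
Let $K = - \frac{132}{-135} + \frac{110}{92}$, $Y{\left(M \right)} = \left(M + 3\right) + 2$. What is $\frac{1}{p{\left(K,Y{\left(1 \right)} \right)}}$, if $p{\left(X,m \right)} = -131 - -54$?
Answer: $- \frac{1}{77} \approx -0.012987$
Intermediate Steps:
$Y{\left(M \right)} = 5 + M$ ($Y{\left(M \right)} = \left(3 + M\right) + 2 = 5 + M$)
$K = \frac{4499}{2070}$ ($K = \left(-132\right) \left(- \frac{1}{135}\right) + 110 \cdot \frac{1}{92} = \frac{44}{45} + \frac{55}{46} = \frac{4499}{2070} \approx 2.1734$)
$p{\left(X,m \right)} = -77$ ($p{\left(X,m \right)} = -131 + 54 = -77$)
$\frac{1}{p{\left(K,Y{\left(1 \right)} \right)}} = \frac{1}{-77} = - \frac{1}{77}$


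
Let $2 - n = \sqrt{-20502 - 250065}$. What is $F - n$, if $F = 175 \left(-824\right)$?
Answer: $-144202 + 3 i \sqrt{30063} \approx -1.442 \cdot 10^{5} + 520.16 i$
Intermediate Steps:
$n = 2 - 3 i \sqrt{30063}$ ($n = 2 - \sqrt{-20502 - 250065} = 2 - \sqrt{-270567} = 2 - 3 i \sqrt{30063} \approx 2.0 - 520.16 i$)
$F = -144200$
$F - n = -144200 - \left(2 - 3 i \sqrt{30063}\right) = -144202 + 3 i \sqrt{30063}$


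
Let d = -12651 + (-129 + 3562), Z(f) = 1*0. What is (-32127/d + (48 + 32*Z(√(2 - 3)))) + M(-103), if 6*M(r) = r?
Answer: 474523/13827 ≈ 34.319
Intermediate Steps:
Z(f) = 0
M(r) = r/6
d = -9218 (d = -12651 + 3433 = -9218)
(-32127/d + (48 + 32*Z(√(2 - 3)))) + M(-103) = (-32127/(-9218) + (48 + 32*0)) + (⅙)*(-103) = (-32127*(-1/9218) + (48 + 0)) - 103/6 = (32127/9218 + 48) - 103/6 = 474591/9218 - 103/6 = 474523/13827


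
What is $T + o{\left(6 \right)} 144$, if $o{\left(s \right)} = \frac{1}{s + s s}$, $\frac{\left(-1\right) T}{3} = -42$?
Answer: $\frac{906}{7} \approx 129.43$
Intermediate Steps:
$T = 126$ ($T = \left(-3\right) \left(-42\right) = 126$)
$o{\left(s \right)} = \frac{1}{s + s^{2}}$
$T + o{\left(6 \right)} 144 = 126 + \frac{1}{6 \left(1 + 6\right)} 144 = 126 + \frac{1}{6 \cdot 7} \cdot 144 = 126 + \frac{1}{6} \cdot \frac{1}{7} \cdot 144 = 126 + \frac{1}{42} \cdot 144 = 126 + \frac{24}{7} = \frac{906}{7}$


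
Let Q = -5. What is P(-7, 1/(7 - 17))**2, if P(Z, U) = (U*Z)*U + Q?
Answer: 257049/10000 ≈ 25.705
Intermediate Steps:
P(Z, U) = -5 + Z*U**2 (P(Z, U) = (U*Z)*U - 5 = Z*U**2 - 5 = -5 + Z*U**2)
P(-7, 1/(7 - 17))**2 = (-5 - 7/(7 - 17)**2)**2 = (-5 - 7*(1/(-10))**2)**2 = (-5 - 7*(-1/10)**2)**2 = (-5 - 7*1/100)**2 = (-5 - 7/100)**2 = (-507/100)**2 = 257049/10000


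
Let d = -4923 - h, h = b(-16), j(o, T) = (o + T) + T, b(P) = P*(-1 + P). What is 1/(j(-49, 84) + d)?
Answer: -1/5076 ≈ -0.00019701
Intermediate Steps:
j(o, T) = o + 2*T (j(o, T) = (T + o) + T = o + 2*T)
h = 272 (h = -16*(-1 - 16) = -16*(-17) = 272)
d = -5195 (d = -4923 - 1*272 = -4923 - 272 = -5195)
1/(j(-49, 84) + d) = 1/((-49 + 2*84) - 5195) = 1/((-49 + 168) - 5195) = 1/(119 - 5195) = 1/(-5076) = -1/5076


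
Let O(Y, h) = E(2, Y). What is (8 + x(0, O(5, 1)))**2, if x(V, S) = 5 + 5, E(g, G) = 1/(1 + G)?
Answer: 324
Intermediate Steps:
O(Y, h) = 1/(1 + Y)
x(V, S) = 10
(8 + x(0, O(5, 1)))**2 = (8 + 10)**2 = 18**2 = 324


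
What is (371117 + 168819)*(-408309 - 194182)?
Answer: -325306580576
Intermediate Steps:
(371117 + 168819)*(-408309 - 194182) = 539936*(-602491) = -325306580576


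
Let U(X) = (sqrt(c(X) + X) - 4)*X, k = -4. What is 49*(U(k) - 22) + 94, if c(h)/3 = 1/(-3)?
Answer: -200 - 196*I*sqrt(5) ≈ -200.0 - 438.27*I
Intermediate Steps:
c(h) = -1 (c(h) = 3/(-3) = 3*(-1/3) = -1)
U(X) = X*(-4 + sqrt(-1 + X)) (U(X) = (sqrt(-1 + X) - 4)*X = (-4 + sqrt(-1 + X))*X = X*(-4 + sqrt(-1 + X)))
49*(U(k) - 22) + 94 = 49*(-4*(-4 + sqrt(-1 - 4)) - 22) + 94 = 49*(-4*(-4 + sqrt(-5)) - 22) + 94 = 49*(-4*(-4 + I*sqrt(5)) - 22) + 94 = 49*((16 - 4*I*sqrt(5)) - 22) + 94 = 49*(-6 - 4*I*sqrt(5)) + 94 = (-294 - 196*I*sqrt(5)) + 94 = -200 - 196*I*sqrt(5)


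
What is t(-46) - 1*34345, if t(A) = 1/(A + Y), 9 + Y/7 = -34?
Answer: -11917716/347 ≈ -34345.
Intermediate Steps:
Y = -301 (Y = -63 + 7*(-34) = -63 - 238 = -301)
t(A) = 1/(-301 + A) (t(A) = 1/(A - 301) = 1/(-301 + A))
t(-46) - 1*34345 = 1/(-301 - 46) - 1*34345 = 1/(-347) - 34345 = -1/347 - 34345 = -11917716/347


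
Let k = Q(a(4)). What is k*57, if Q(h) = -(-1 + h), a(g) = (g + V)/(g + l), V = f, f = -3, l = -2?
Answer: 57/2 ≈ 28.500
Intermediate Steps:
V = -3
a(g) = (-3 + g)/(-2 + g) (a(g) = (g - 3)/(g - 2) = (-3 + g)/(-2 + g))
Q(h) = 1 - h
k = ½ (k = 1 - (-3 + 4)/(-2 + 4) = 1 - 1/2 = 1 - 1*½ = 1 - ½ = ½ ≈ 0.50000)
k*57 = (½)*57 = 57/2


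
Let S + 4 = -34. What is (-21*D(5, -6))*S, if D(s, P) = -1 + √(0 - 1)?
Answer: -798 + 798*I ≈ -798.0 + 798.0*I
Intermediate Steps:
S = -38 (S = -4 - 34 = -38)
D(s, P) = -1 + I (D(s, P) = -1 + √(-1) = -1 + I)
(-21*D(5, -6))*S = -21*(-1 + I)*(-38) = (21 - 21*I)*(-38) = -798 + 798*I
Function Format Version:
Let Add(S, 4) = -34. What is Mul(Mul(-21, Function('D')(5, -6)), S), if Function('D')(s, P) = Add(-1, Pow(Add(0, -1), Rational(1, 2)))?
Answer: Add(-798, Mul(798, I)) ≈ Add(-798.00, Mul(798.00, I))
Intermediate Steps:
S = -38 (S = Add(-4, -34) = -38)
Function('D')(s, P) = Add(-1, I) (Function('D')(s, P) = Add(-1, Pow(-1, Rational(1, 2))) = Add(-1, I))
Mul(Mul(-21, Function('D')(5, -6)), S) = Mul(Mul(-21, Add(-1, I)), -38) = Mul(Add(21, Mul(-21, I)), -38) = Add(-798, Mul(798, I))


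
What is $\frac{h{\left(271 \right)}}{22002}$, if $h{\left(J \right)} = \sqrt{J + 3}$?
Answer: $\frac{\sqrt{274}}{22002} \approx 0.00075234$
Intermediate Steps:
$h{\left(J \right)} = \sqrt{3 + J}$
$\frac{h{\left(271 \right)}}{22002} = \frac{\sqrt{3 + 271}}{22002} = \sqrt{274} \cdot \frac{1}{22002} = \frac{\sqrt{274}}{22002}$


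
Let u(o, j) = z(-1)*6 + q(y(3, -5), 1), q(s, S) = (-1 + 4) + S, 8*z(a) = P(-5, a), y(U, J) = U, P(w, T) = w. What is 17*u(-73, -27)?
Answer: 17/4 ≈ 4.2500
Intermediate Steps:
z(a) = -5/8 (z(a) = (1/8)*(-5) = -5/8)
q(s, S) = 3 + S
u(o, j) = 1/4 (u(o, j) = -5/8*6 + (3 + 1) = -15/4 + 4 = 1/4)
17*u(-73, -27) = 17*(1/4) = 17/4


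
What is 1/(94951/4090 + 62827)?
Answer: 4090/257057381 ≈ 1.5911e-5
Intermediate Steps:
1/(94951/4090 + 62827) = 1/(257057381/4090) = 4090/257057381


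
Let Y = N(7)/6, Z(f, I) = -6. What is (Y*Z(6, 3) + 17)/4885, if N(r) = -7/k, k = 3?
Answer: 58/14655 ≈ 0.0039577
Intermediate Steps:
N(r) = -7/3
Y = -7/18 (Y = -7/3/6 = -7/3*⅙ = -7/18 ≈ -0.38889)
(Y*Z(6, 3) + 17)/4885 = (-7/18*(-6) + 17)/4885 = (7/3 + 17)*(1/4885) = (58/3)*(1/4885) = 58/14655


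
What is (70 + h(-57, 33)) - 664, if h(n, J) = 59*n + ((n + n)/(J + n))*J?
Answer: -15201/4 ≈ -3800.3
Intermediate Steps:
h(n, J) = 59*n + 2*J*n/(J + n) (h(n, J) = 59*n + ((2*n)/(J + n))*J = 59*n + (2*n/(J + n))*J = 59*n + 2*J*n/(J + n))
(70 + h(-57, 33)) - 664 = (70 - 57*(59*(-57) + 61*33)/(33 - 57)) - 664 = (70 - 57*(-3363 + 2013)/(-24)) - 664 = (70 - 57*(-1/24)*(-1350)) - 664 = (70 - 12825/4) - 664 = -12545/4 - 664 = -15201/4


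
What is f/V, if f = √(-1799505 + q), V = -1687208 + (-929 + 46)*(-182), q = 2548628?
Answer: -√749123/1526502 ≈ -0.00056699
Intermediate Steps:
V = -1526502 (V = -1687208 - 883*(-182) = -1687208 + 160706 = -1526502)
f = √749123 (f = √(-1799505 + 2548628) = √749123 ≈ 865.52)
f/V = √749123/(-1526502) = √749123*(-1/1526502) = -√749123/1526502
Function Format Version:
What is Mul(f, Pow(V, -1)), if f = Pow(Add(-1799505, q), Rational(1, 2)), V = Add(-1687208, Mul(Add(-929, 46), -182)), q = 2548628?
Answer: Mul(Rational(-1, 1526502), Pow(749123, Rational(1, 2))) ≈ -0.00056699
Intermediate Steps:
V = -1526502 (V = Add(-1687208, Mul(-883, -182)) = Add(-1687208, 160706) = -1526502)
f = Pow(749123, Rational(1, 2)) (f = Pow(Add(-1799505, 2548628), Rational(1, 2)) = Pow(749123, Rational(1, 2)) ≈ 865.52)
Mul(f, Pow(V, -1)) = Mul(Pow(749123, Rational(1, 2)), Pow(-1526502, -1)) = Mul(Pow(749123, Rational(1, 2)), Rational(-1, 1526502)) = Mul(Rational(-1, 1526502), Pow(749123, Rational(1, 2)))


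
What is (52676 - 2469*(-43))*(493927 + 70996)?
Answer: 89734064089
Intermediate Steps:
(52676 - 2469*(-43))*(493927 + 70996) = (52676 + 106167)*564923 = 158843*564923 = 89734064089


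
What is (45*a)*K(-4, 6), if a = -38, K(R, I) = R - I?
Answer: 17100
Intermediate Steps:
(45*a)*K(-4, 6) = (45*(-38))*(-4 - 1*6) = -1710*(-4 - 6) = -1710*(-10) = 17100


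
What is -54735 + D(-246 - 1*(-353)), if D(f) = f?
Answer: -54628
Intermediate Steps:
-54735 + D(-246 - 1*(-353)) = -54735 + (-246 - 1*(-353)) = -54735 + (-246 + 353) = -54735 + 107 = -54628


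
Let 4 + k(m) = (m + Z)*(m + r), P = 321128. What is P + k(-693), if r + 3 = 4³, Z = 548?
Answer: 412764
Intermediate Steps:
r = 61 (r = -3 + 4³ = -3 + 64 = 61)
k(m) = -4 + (61 + m)*(548 + m) (k(m) = -4 + (m + 548)*(m + 61) = -4 + (548 + m)*(61 + m) = -4 + (61 + m)*(548 + m))
P + k(-693) = 321128 + (33424 + (-693)² + 609*(-693)) = 321128 + (33424 + 480249 - 422037) = 321128 + 91636 = 412764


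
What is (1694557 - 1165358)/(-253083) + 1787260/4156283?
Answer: -1747175684737/1051884570489 ≈ -1.6610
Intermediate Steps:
(1694557 - 1165358)/(-253083) + 1787260/4156283 = 529199*(-1/253083) + 1787260*(1/4156283) = -529199/253083 + 1787260/4156283 = -1747175684737/1051884570489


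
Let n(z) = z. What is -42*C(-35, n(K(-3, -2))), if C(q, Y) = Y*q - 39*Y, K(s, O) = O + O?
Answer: -12432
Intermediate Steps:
K(s, O) = 2*O
C(q, Y) = -39*Y + Y*q
-42*C(-35, n(K(-3, -2))) = -42*2*(-2)*(-39 - 35) = -(-168)*(-74) = -42*296 = -12432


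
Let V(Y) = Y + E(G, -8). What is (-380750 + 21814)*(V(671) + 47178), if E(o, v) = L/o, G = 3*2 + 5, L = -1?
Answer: -188921656368/11 ≈ -1.7175e+10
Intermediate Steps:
G = 11 (G = 6 + 5 = 11)
E(o, v) = -1/o
V(Y) = -1/11 + Y (V(Y) = Y - 1/11 = -1/11 + Y)
(-380750 + 21814)*(V(671) + 47178) = (-380750 + 21814)*((-1/11 + 671) + 47178) = -358936*(7380/11 + 47178) = -358936*526338/11 = -188921656368/11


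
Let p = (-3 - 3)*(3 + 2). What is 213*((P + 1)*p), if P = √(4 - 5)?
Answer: -6390 - 6390*I ≈ -6390.0 - 6390.0*I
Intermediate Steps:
p = -30 (p = -6*5 = -30)
P = I (P = √(-1) = I ≈ 1.0*I)
213*((P + 1)*p) = 213*((I + 1)*(-30)) = 213*((1 + I)*(-30)) = 213*(-30 - 30*I) = -6390 - 6390*I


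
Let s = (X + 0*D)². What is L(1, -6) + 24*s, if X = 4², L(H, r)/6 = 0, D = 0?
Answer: 6144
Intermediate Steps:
L(H, r) = 0 (L(H, r) = 6*0 = 0)
X = 16
s = 256 (s = (16 + 0*0)² = (16 + 0)² = 16² = 256)
L(1, -6) + 24*s = 0 + 24*256 = 0 + 6144 = 6144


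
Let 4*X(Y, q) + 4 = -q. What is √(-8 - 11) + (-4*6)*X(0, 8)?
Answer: 72 + I*√19 ≈ 72.0 + 4.3589*I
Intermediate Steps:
X(Y, q) = -1 - q/4 (X(Y, q) = -1 + (-q)/4 = -1 - q/4)
√(-8 - 11) + (-4*6)*X(0, 8) = √(-8 - 11) + (-4*6)*(-1 - ¼*8) = √(-19) - 24*(-1 - 2) = I*√19 - 24*(-3) = I*√19 + 72 = 72 + I*√19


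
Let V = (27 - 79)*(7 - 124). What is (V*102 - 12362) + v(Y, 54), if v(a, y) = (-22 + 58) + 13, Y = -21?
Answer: 608255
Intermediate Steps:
v(a, y) = 49 (v(a, y) = 36 + 13 = 49)
V = 6084 (V = -52*(-117) = 6084)
(V*102 - 12362) + v(Y, 54) = (6084*102 - 12362) + 49 = (620568 - 12362) + 49 = 608206 + 49 = 608255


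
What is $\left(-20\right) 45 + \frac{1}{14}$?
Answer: $- \frac{12599}{14} \approx -899.93$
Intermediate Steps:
$\left(-20\right) 45 + \frac{1}{14} = -900 + \frac{1}{14} = - \frac{12599}{14}$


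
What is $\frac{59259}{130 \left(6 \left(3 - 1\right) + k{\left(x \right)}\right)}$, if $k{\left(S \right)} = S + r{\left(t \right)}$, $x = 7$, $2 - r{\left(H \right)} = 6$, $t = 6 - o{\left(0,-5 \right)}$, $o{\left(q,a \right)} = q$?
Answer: $\frac{19753}{650} \approx 30.389$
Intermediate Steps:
$t = 6$ ($t = 6 - 0 = 6 + 0 = 6$)
$r{\left(H \right)} = -4$ ($r{\left(H \right)} = 2 - 6 = -4$)
$k{\left(S \right)} = -4 + S$ ($k{\left(S \right)} = S - 4 = -4 + S$)
$\frac{59259}{130 \left(6 \left(3 - 1\right) + k{\left(x \right)}\right)} = \frac{59259}{130 \left(6 \left(3 - 1\right) + \left(-4 + 7\right)\right)} = \frac{59259}{130 \left(6 \cdot 2 + 3\right)} = \frac{59259}{130 \left(12 + 3\right)} = \frac{59259}{130 \cdot 15} = \frac{59259}{1950} = 59259 \cdot \frac{1}{1950} = \frac{19753}{650}$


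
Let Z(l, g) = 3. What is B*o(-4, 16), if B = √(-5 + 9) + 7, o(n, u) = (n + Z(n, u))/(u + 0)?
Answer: -9/16 ≈ -0.56250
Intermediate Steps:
o(n, u) = (3 + n)/u (o(n, u) = (n + 3)/(u + 0) = (3 + n)/u)
B = 9 (B = √4 + 7 = 2 + 7 = 9)
B*o(-4, 16) = 9*((3 - 4)/16) = 9*((1/16)*(-1)) = 9*(-1/16) = -9/16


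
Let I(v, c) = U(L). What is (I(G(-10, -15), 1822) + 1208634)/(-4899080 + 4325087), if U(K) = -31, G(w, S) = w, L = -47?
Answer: -1208603/573993 ≈ -2.1056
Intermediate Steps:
I(v, c) = -31
(I(G(-10, -15), 1822) + 1208634)/(-4899080 + 4325087) = (-31 + 1208634)/(-4899080 + 4325087) = 1208603/(-573993) = 1208603*(-1/573993) = -1208603/573993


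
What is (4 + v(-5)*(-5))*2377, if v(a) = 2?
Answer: -14262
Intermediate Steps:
(4 + v(-5)*(-5))*2377 = (4 + 2*(-5))*2377 = (4 - 10)*2377 = -6*2377 = -14262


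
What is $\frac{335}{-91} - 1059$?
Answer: $- \frac{96704}{91} \approx -1062.7$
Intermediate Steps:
$\frac{335}{-91} - 1059 = 335 \left(- \frac{1}{91}\right) - 1059 = - \frac{335}{91} - 1059 = - \frac{96704}{91}$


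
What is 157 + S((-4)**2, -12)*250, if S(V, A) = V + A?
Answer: 1157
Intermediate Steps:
S(V, A) = A + V
157 + S((-4)**2, -12)*250 = 157 + (-12 + (-4)**2)*250 = 157 + (-12 + 16)*250 = 157 + 4*250 = 157 + 1000 = 1157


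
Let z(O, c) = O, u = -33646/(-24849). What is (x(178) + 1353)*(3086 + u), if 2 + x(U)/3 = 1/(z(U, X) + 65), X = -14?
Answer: 8370510447280/2012769 ≈ 4.1587e+6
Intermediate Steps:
u = 33646/24849 (u = -33646*(-1/24849) = 33646/24849 ≈ 1.3540)
x(U) = -6 + 3/(65 + U) (x(U) = -6 + 3/(U + 65) = -6 + 3/(65 + U))
(x(178) + 1353)*(3086 + u) = (3*(-129 - 2*178)/(65 + 178) + 1353)*(3086 + 33646/24849) = (3*(-129 - 356)/243 + 1353)*(76717660/24849) = (3*(1/243)*(-485) + 1353)*(76717660/24849) = (-485/81 + 1353)*(76717660/24849) = (109108/81)*(76717660/24849) = 8370510447280/2012769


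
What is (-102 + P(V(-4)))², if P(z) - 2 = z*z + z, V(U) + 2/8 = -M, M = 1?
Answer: 2544025/256 ≈ 9937.6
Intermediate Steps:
V(U) = -5/4 (V(U) = -¼ - 1*1 = -¼ - 1 = -5/4)
P(z) = 2 + z + z² (P(z) = 2 + (z*z + z) = 2 + (z² + z) = 2 + (z + z²) = 2 + z + z²)
(-102 + P(V(-4)))² = (-102 + (2 - 5/4 + (-5/4)²))² = (-102 + (2 - 5/4 + 25/16))² = (-102 + 37/16)² = (-1595/16)² = 2544025/256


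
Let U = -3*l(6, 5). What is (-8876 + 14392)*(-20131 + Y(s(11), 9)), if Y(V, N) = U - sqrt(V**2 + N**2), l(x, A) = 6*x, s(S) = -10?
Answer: -111638324 - 5516*sqrt(181) ≈ -1.1171e+8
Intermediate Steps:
U = -108 (U = -18*6 = -3*36 = -108)
Y(V, N) = -108 - sqrt(N**2 + V**2) (Y(V, N) = -108 - sqrt(V**2 + N**2) = -108 - sqrt(N**2 + V**2))
(-8876 + 14392)*(-20131 + Y(s(11), 9)) = (-8876 + 14392)*(-20131 + (-108 - sqrt(9**2 + (-10)**2))) = 5516*(-20131 + (-108 - sqrt(81 + 100))) = 5516*(-20131 + (-108 - sqrt(181))) = 5516*(-20239 - sqrt(181)) = -111638324 - 5516*sqrt(181)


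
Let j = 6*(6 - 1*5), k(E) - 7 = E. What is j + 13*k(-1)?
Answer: 84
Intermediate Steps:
k(E) = 7 + E
j = 6 (j = 6*(6 - 5) = 6*1 = 6)
j + 13*k(-1) = 6 + 13*(7 - 1) = 6 + 13*6 = 6 + 78 = 84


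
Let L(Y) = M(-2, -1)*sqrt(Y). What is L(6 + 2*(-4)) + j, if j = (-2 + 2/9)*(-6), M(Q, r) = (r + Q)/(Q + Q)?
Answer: 32/3 + 3*I*sqrt(2)/4 ≈ 10.667 + 1.0607*I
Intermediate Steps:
M(Q, r) = (Q + r)/(2*Q) (M(Q, r) = (Q + r)/((2*Q)) = (Q + r)*(1/(2*Q)) = (Q + r)/(2*Q))
j = 32/3 (j = (-2 + 2*(1/9))*(-6) = (-2 + 2/9)*(-6) = -16/9*(-6) = 32/3 ≈ 10.667)
L(Y) = 3*sqrt(Y)/4 (L(Y) = ((1/2)*(-2 - 1)/(-2))*sqrt(Y) = ((1/2)*(-1/2)*(-3))*sqrt(Y) = 3*sqrt(Y)/4)
L(6 + 2*(-4)) + j = 3*sqrt(6 + 2*(-4))/4 + 32/3 = 3*sqrt(6 - 8)/4 + 32/3 = 3*sqrt(-2)/4 + 32/3 = 3*(I*sqrt(2))/4 + 32/3 = 3*I*sqrt(2)/4 + 32/3 = 32/3 + 3*I*sqrt(2)/4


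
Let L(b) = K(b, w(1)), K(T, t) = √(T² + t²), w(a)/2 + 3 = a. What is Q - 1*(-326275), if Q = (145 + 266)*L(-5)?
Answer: 326275 + 411*√41 ≈ 3.2891e+5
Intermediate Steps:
w(a) = -6 + 2*a
L(b) = √(16 + b²) (L(b) = √(b² + (-6 + 2*1)²) = √(b² + (-6 + 2)²) = √(b² + (-4)²) = √(b² + 16) = √(16 + b²))
Q = 411*√41 (Q = (145 + 266)*√(16 + (-5)²) = 411*√(16 + 25) = 411*√41 ≈ 2631.7)
Q - 1*(-326275) = 411*√41 - 1*(-326275) = 411*√41 + 326275 = 326275 + 411*√41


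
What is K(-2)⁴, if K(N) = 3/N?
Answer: 81/16 ≈ 5.0625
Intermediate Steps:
K(-2)⁴ = (3/(-2))⁴ = (3*(-½))⁴ = (-3/2)⁴ = 81/16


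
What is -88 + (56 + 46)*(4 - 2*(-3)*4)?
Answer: 2768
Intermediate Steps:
-88 + (56 + 46)*(4 - 2*(-3)*4) = -88 + 102*(4 + 6*4) = -88 + 102*(4 + 24) = -88 + 102*28 = -88 + 2856 = 2768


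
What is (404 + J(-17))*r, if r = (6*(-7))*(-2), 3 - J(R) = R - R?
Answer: 34188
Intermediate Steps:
J(R) = 3 (J(R) = 3 - (R - R) = 3 - 1*0 = 3 + 0 = 3)
r = 84 (r = -42*(-2) = 84)
(404 + J(-17))*r = (404 + 3)*84 = 407*84 = 34188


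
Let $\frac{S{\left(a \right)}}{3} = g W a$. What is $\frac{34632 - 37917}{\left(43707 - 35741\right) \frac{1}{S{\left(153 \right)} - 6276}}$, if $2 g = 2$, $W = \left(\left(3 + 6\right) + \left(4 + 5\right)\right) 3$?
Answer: $- \frac{30402675}{3983} \approx -7633.1$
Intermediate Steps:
$W = 54$ ($W = \left(9 + 9\right) 3 = 18 \cdot 3 = 54$)
$g = 1$ ($g = \frac{1}{2} \cdot 2 = 1$)
$S{\left(a \right)} = 162 a$ ($S{\left(a \right)} = 3 \cdot 1 \cdot 54 a = 3 \cdot 54 a = 162 a$)
$\frac{34632 - 37917}{\left(43707 - 35741\right) \frac{1}{S{\left(153 \right)} - 6276}} = \frac{34632 - 37917}{\left(43707 - 35741\right) \frac{1}{162 \cdot 153 - 6276}} = \frac{34632 - 37917}{7966 \frac{1}{24786 - 6276}} = - \frac{3285}{7966 \cdot \frac{1}{18510}} = - \frac{3285}{\frac{3983}{9255}} = \left(-3285\right) \frac{9255}{3983} = - \frac{30402675}{3983}$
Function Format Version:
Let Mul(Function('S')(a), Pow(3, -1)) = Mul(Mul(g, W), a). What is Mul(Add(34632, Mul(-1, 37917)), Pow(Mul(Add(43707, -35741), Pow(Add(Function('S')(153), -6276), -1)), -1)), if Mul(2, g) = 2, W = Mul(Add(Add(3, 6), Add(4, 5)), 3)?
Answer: Rational(-30402675, 3983) ≈ -7633.1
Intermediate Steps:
W = 54 (W = Mul(Add(9, 9), 3) = Mul(18, 3) = 54)
g = 1 (g = Mul(Rational(1, 2), 2) = 1)
Function('S')(a) = Mul(162, a) (Function('S')(a) = Mul(3, Mul(Mul(1, 54), a)) = Mul(3, Mul(54, a)) = Mul(162, a))
Mul(Add(34632, Mul(-1, 37917)), Pow(Mul(Add(43707, -35741), Pow(Add(Function('S')(153), -6276), -1)), -1)) = Mul(Add(34632, Mul(-1, 37917)), Pow(Mul(Add(43707, -35741), Pow(Add(Mul(162, 153), -6276), -1)), -1)) = Mul(Add(34632, -37917), Pow(Mul(7966, Pow(Add(24786, -6276), -1)), -1)) = Mul(-3285, Pow(Mul(7966, Pow(18510, -1)), -1)) = Mul(-3285, Pow(Mul(7966, Rational(1, 18510)), -1)) = Mul(-3285, Pow(Rational(3983, 9255), -1)) = Mul(-3285, Rational(9255, 3983)) = Rational(-30402675, 3983)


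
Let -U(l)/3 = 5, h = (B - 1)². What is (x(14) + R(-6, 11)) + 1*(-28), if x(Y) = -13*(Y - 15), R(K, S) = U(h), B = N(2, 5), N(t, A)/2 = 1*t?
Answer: -30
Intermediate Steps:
N(t, A) = 2*t (N(t, A) = 2*(1*t) = 2*t)
B = 4 (B = 2*2 = 4)
h = 9 (h = (4 - 1)² = 3² = 9)
U(l) = -15 (U(l) = -3*5 = -15)
R(K, S) = -15
x(Y) = 195 - 13*Y (x(Y) = -13*(-15 + Y) = 195 - 13*Y)
(x(14) + R(-6, 11)) + 1*(-28) = ((195 - 13*14) - 15) + 1*(-28) = ((195 - 182) - 15) - 28 = (13 - 15) - 28 = -2 - 28 = -30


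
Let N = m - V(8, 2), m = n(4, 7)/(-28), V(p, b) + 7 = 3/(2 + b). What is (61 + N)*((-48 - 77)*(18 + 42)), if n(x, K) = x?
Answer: -3523125/7 ≈ -5.0330e+5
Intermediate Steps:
V(p, b) = -7 + 3/(2 + b)
m = -⅐ (m = 4/(-28) = 4*(-1/28) = -⅐ ≈ -0.14286)
N = 171/28 (N = -⅐ - (-11 - 7*2)/(2 + 2) = -⅐ - (-11 - 14)/4 = -⅐ - (-25)/4 = -⅐ - 1*(-25/4) = -⅐ + 25/4 = 171/28 ≈ 6.1071)
(61 + N)*((-48 - 77)*(18 + 42)) = (61 + 171/28)*((-48 - 77)*(18 + 42)) = 1879*(-125*60)/28 = (1879/28)*(-7500) = -3523125/7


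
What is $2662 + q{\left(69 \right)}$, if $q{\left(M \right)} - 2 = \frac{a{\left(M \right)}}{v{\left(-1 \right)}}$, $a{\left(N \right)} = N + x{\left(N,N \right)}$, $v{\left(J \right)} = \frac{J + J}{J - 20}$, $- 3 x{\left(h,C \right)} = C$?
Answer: $3147$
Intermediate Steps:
$x{\left(h,C \right)} = - \frac{C}{3}$
$v{\left(J \right)} = \frac{2 J}{-20 + J}$ ($v{\left(J \right)} = \frac{2 J}{J - 20} = \frac{2 J}{-20 + J}$)
$a{\left(N \right)} = \frac{2 N}{3}$ ($a{\left(N \right)} = N - \frac{N}{3} = \frac{2 N}{3}$)
$q{\left(M \right)} = 2 + 7 M$ ($q{\left(M \right)} = 2 + \frac{\frac{2}{3} M}{2 \left(-1\right) \frac{1}{-20 - 1}} = 2 + \frac{\frac{2}{3} M}{2 \left(-1\right) \frac{1}{-21}} = 2 + \frac{\frac{2}{3} M}{2 \left(-1\right) \left(- \frac{1}{21}\right)} = 2 + \frac{\frac{2}{3} M}{\frac{2}{21}} = 2 + \frac{2 M}{3} \cdot \frac{21}{2} = 2 + 7 M$)
$2662 + q{\left(69 \right)} = 2662 + \left(2 + 7 \cdot 69\right) = 2662 + \left(2 + 483\right) = 2662 + 485 = 3147$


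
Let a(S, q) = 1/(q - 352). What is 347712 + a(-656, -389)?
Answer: 257654591/741 ≈ 3.4771e+5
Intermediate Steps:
a(S, q) = 1/(-352 + q)
347712 + a(-656, -389) = 347712 + 1/(-352 - 389) = 347712 + 1/(-741) = 347712 - 1/741 = 257654591/741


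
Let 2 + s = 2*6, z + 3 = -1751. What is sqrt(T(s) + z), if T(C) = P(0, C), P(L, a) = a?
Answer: 4*I*sqrt(109) ≈ 41.761*I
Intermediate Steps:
z = -1754 (z = -3 - 1751 = -1754)
s = 10 (s = -2 + 2*6 = -2 + 12 = 10)
T(C) = C
sqrt(T(s) + z) = sqrt(10 - 1754) = sqrt(-1744) = 4*I*sqrt(109)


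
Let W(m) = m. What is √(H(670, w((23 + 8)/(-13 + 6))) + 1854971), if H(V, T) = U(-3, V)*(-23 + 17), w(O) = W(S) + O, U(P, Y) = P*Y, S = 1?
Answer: √1867031 ≈ 1366.4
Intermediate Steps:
w(O) = 1 + O
H(V, T) = 18*V (H(V, T) = (-3*V)*(-23 + 17) = -3*V*(-6) = 18*V)
√(H(670, w((23 + 8)/(-13 + 6))) + 1854971) = √(18*670 + 1854971) = √(12060 + 1854971) = √1867031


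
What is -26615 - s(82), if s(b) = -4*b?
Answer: -26287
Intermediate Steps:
-26615 - s(82) = -26615 - (-4)*82 = -26615 - 1*(-328) = -26615 + 328 = -26287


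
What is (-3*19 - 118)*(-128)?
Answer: 22400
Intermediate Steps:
(-3*19 - 118)*(-128) = (-57 - 118)*(-128) = -175*(-128) = 22400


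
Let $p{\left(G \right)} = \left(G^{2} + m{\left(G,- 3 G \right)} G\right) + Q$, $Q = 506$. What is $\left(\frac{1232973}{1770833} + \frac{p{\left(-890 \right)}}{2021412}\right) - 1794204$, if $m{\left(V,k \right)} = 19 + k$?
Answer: $- \frac{1605625653924783310}{894895769049} \approx -1.7942 \cdot 10^{6}$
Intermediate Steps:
$p{\left(G \right)} = 506 + G^{2} + G \left(19 - 3 G\right)$ ($p{\left(G \right)} = \left(G^{2} + \left(19 - 3 G\right) G\right) + 506 = \left(G^{2} + G \left(19 - 3 G\right)\right) + 506 = 506 + G^{2} + G \left(19 - 3 G\right)$)
$\left(\frac{1232973}{1770833} + \frac{p{\left(-890 \right)}}{2021412}\right) - 1794204 = \left(\frac{1232973}{1770833} + \frac{506 - 2 \left(-890\right)^{2} + 19 \left(-890\right)}{2021412}\right) - 1794204 = \left(1232973 \cdot \frac{1}{1770833} + \left(506 - 1584200 - 16910\right) \frac{1}{2021412}\right) - 1794204 = \left(\frac{1232973}{1770833} + \left(506 - 1584200 - 16910\right) \frac{1}{2021412}\right) - 1794204 = \left(\frac{1232973}{1770833} - \frac{400151}{505353}\right) - 1794204 = - \frac{85513991314}{894895769049} - 1794204 = - \frac{1605625653924783310}{894895769049}$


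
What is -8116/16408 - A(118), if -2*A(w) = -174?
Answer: -358903/4102 ≈ -87.495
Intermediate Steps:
A(w) = 87 (A(w) = -1/2*(-174) = 87)
-8116/16408 - A(118) = -8116/16408 - 1*87 = -8116*1/16408 - 87 = -2029/4102 - 87 = -358903/4102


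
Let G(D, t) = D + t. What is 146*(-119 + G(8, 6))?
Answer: -15330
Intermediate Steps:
146*(-119 + G(8, 6)) = 146*(-119 + (8 + 6)) = 146*(-119 + 14) = 146*(-105) = -15330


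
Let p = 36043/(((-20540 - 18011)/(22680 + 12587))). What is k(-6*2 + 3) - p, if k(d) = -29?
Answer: 66842658/2029 ≈ 32944.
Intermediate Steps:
p = -66901499/2029 (p = 36043/((-38551/35267)) = 36043/((-38551*1/35267)) = 36043/(-38551/35267) = 36043*(-35267/38551) = -66901499/2029 ≈ -32973.)
k(-6*2 + 3) - p = -29 - 1*(-66901499/2029) = -29 + 66901499/2029 = 66842658/2029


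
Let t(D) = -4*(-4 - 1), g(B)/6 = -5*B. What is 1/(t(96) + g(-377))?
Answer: 1/11330 ≈ 8.8261e-5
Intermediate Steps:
g(B) = -30*B (g(B) = 6*(-5*B) = -30*B)
t(D) = 20 (t(D) = -4*(-5) = 20)
1/(t(96) + g(-377)) = 1/(20 - 30*(-377)) = 1/(20 + 11310) = 1/11330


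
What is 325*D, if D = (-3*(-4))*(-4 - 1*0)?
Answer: -15600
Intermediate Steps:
D = -48 (D = 12*(-4 + 0) = 12*(-4) = -48)
325*D = 325*(-48) = -15600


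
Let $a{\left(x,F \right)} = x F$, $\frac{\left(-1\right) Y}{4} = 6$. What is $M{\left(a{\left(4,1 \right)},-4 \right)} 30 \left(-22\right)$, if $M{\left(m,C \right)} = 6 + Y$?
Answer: $11880$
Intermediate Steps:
$Y = -24$ ($Y = \left(-4\right) 6 = -24$)
$a{\left(x,F \right)} = F x$
$M{\left(m,C \right)} = -18$ ($M{\left(m,C \right)} = 6 - 24 = -18$)
$M{\left(a{\left(4,1 \right)},-4 \right)} 30 \left(-22\right) = \left(-18\right) 30 \left(-22\right) = \left(-540\right) \left(-22\right) = 11880$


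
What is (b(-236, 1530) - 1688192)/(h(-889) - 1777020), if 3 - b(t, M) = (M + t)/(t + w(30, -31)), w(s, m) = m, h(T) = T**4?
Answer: -64392167/23824238586801 ≈ -2.7028e-6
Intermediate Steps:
b(t, M) = 3 - (M + t)/(-31 + t) (b(t, M) = 3 - (M + t)/(t - 31) = 3 - (M + t)/(-31 + t))
(b(-236, 1530) - 1688192)/(h(-889) - 1777020) = ((-93 - 1*1530 + 2*(-236))/(-31 - 236) - 1688192)/((-889)**4 - 1777020) = ((-93 - 1530 - 472)/(-267) - 1688192)/(624607283041 - 1777020) = (-1/267*(-2095) - 1688192)/624605506021 = (2095/267 - 1688192)*(1/624605506021) = -450745169/267*1/624605506021 = -64392167/23824238586801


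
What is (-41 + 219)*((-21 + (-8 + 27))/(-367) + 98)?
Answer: 6402304/367 ≈ 17445.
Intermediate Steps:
(-41 + 219)*((-21 + (-8 + 27))/(-367) + 98) = 178*((-21 + 19)*(-1/367) + 98) = 178*(-2*(-1/367) + 98) = 178*(2/367 + 98) = 178*(35968/367) = 6402304/367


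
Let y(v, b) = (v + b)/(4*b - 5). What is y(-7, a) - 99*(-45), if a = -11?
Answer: 218313/49 ≈ 4455.4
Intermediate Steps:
y(v, b) = (b + v)/(-5 + 4*b)
y(-7, a) - 99*(-45) = (-11 - 7)/(-5 + 4*(-11)) - 99*(-45) = -18/(-5 - 44) + 4455 = -18/(-49) + 4455 = -1/49*(-18) + 4455 = 18/49 + 4455 = 218313/49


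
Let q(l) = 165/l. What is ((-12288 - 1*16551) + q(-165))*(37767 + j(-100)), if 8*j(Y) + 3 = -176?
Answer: -1088554985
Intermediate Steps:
j(Y) = -179/8 (j(Y) = -3/8 + (1/8)*(-176) = -3/8 - 22 = -179/8)
((-12288 - 1*16551) + q(-165))*(37767 + j(-100)) = ((-12288 - 1*16551) + 165/(-165))*(37767 - 179/8) = ((-12288 - 16551) + 165*(-1/165))*(301957/8) = (-28839 - 1)*(301957/8) = -28840*301957/8 = -1088554985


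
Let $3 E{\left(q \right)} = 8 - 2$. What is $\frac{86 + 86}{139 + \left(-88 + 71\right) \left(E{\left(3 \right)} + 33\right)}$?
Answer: $- \frac{43}{114} \approx -0.37719$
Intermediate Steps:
$E{\left(q \right)} = 2$ ($E{\left(q \right)} = \frac{8 - 2}{3} = \frac{1}{3} \cdot 6 = 2$)
$\frac{86 + 86}{139 + \left(-88 + 71\right) \left(E{\left(3 \right)} + 33\right)} = \frac{86 + 86}{139 + \left(-88 + 71\right) \left(2 + 33\right)} = \frac{172}{139 - 595} = \frac{172}{-456} = 172 \left(- \frac{1}{456}\right) = - \frac{43}{114}$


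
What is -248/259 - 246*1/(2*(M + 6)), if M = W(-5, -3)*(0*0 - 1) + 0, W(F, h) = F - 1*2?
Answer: -35081/3367 ≈ -10.419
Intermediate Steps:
W(F, h) = -2 + F (W(F, h) = F - 2 = -2 + F)
M = 7 (M = (-2 - 5)*(0*0 - 1) + 0 = -7*(0 - 1) + 0 = -7*(-1) + 0 = 7 + 0 = 7)
-248/259 - 246*1/(2*(M + 6)) = -248/259 - 246*1/(2*(7 + 6)) = -248*1/259 - 246/(2*13) = -248/259 - 246/26 = -248/259 - 246*1/26 = -248/259 - 123/13 = -35081/3367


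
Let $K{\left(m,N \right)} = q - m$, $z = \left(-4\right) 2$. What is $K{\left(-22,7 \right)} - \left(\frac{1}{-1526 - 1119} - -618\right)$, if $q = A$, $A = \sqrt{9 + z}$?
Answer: $- \frac{1573774}{2645} \approx -595.0$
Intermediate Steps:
$z = -8$
$A = 1$ ($A = \sqrt{9 - 8} = \sqrt{1} = 1$)
$q = 1$
$K{\left(m,N \right)} = 1 - m$
$K{\left(-22,7 \right)} - \left(\frac{1}{-1526 - 1119} - -618\right) = \left(1 - -22\right) - \left(\frac{1}{-1526 - 1119} - -618\right) = \left(1 + 22\right) - \left(\frac{1}{-2645} + 618\right) = 23 - \left(- \frac{1}{2645} + 618\right) = 23 - \frac{1634609}{2645} = - \frac{1573774}{2645}$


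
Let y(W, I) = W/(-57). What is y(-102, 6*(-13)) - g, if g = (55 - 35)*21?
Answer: -7946/19 ≈ -418.21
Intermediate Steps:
y(W, I) = -W/57 (y(W, I) = W*(-1/57) = -W/57)
g = 420 (g = 20*21 = 420)
y(-102, 6*(-13)) - g = -1/57*(-102) - 1*420 = 34/19 - 420 = -7946/19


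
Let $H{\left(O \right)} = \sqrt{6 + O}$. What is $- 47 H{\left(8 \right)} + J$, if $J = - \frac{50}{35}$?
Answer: $- \frac{10}{7} - 47 \sqrt{14} \approx -177.29$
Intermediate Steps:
$J = - \frac{10}{7}$ ($J = \left(-50\right) \frac{1}{35} = - \frac{10}{7} \approx -1.4286$)
$- 47 H{\left(8 \right)} + J = - 47 \sqrt{6 + 8} - \frac{10}{7} = - 47 \sqrt{14} - \frac{10}{7} = - \frac{10}{7} - 47 \sqrt{14}$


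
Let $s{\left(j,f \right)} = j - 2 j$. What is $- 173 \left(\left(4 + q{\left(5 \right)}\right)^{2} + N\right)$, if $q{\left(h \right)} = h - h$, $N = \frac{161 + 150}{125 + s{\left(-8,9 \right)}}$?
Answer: $- \frac{421947}{133} \approx -3172.5$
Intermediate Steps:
$s{\left(j,f \right)} = - j$
$N = \frac{311}{133}$ ($N = \frac{161 + 150}{125 - -8} = \frac{311}{125 + 8} = \frac{311}{133} \approx 2.3383$)
$q{\left(h \right)} = 0$
$- 173 \left(\left(4 + q{\left(5 \right)}\right)^{2} + N\right) = - 173 \left(\left(4 + 0\right)^{2} + \frac{311}{133}\right) = - 173 \left(4^{2} + \frac{311}{133}\right) = - 173 \left(16 + \frac{311}{133}\right) = \left(-173\right) \frac{2439}{133} = - \frac{421947}{133}$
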